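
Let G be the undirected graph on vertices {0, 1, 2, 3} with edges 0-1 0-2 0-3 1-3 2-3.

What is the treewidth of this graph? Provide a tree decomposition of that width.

Treewidth 2.
Bags: B1 = {0, 1, 3}  B2 = {0, 2, 3}
Tree: B1–B2

Each bag holds 3 vertices, so the decomposition has width 2, which upper-bounds the treewidth. For the lower bound, the 3 vertices {0, 1, 3} are pairwise adjacent, and any tree decomposition puts a clique entirely inside one bag — forcing width ≥ 2. Therefore the treewidth is 2.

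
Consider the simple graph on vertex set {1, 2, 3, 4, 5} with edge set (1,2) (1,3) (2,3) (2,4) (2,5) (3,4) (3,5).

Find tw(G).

A width-2 tree decomposition is:
Bags: B1 = {2, 3, 5}  B2 = {1, 2, 3}  B3 = {2, 3, 4}
Tree: B1–B2, B1–B3
Every bag has size at most 3, so the width is 3 − 1 = 2 and tw(G) ≤ 2. For the lower bound, the 3 vertices {1, 2, 3} are pairwise adjacent, and any tree decomposition puts a clique entirely inside one bag — forcing width ≥ 2. Combining the bounds, tw(G) = 2.

2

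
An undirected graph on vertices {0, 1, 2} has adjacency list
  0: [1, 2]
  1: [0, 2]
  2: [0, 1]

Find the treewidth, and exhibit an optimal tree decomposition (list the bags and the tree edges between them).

Treewidth 2.
One optimal decomposition is:
Bags: B1 = {0, 1, 2}
Tree: (single bag)

With just one bag of size 3, the width is 3 − 1 = 2, so tw(G) ≤ 2. For the lower bound, the 3 vertices {0, 1, 2} are pairwise adjacent, and any tree decomposition puts a clique entirely inside one bag — forcing width ≥ 2. Therefore the treewidth is 2.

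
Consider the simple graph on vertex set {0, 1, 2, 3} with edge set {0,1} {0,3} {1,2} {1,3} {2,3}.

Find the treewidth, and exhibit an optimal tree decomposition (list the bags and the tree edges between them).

Each bag holds 3 vertices, so the decomposition has width 2, which upper-bounds the treewidth. For the lower bound, the 3 vertices {0, 1, 3} are pairwise adjacent, and any tree decomposition puts a clique entirely inside one bag — forcing width ≥ 2. Therefore the treewidth is 2.

Treewidth 2.
Bags: B1 = {1, 2, 3}  B2 = {0, 1, 3}
Tree: B1–B2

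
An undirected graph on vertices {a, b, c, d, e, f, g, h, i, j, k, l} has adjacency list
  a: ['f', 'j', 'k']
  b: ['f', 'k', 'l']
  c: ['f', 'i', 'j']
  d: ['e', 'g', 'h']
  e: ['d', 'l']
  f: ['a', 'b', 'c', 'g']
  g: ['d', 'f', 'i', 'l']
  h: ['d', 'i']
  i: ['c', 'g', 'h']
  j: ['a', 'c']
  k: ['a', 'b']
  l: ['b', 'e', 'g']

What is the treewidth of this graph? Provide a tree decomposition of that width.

Every bag has size at most 4, so the width is 4 − 1 = 3 and tw(G) ≤ 3. For the lower bound: the 4 vertex sets {a,j,k}, {c}, {f}, {b,g,i,l} are disjoint, each induces a connected subgraph, and every pair is joined by at least one edge of G. Contracting each set to a single vertex therefore yields K_{4} as a minor, and since treewidth is minor-monotone, tw(G) ≥ tw(K_{4}) = 3. Hence tw(G) = 3 exactly.

Treewidth 3.
One optimal decomposition is:
Bags: B1 = {a, c, j, k}  B2 = {a, c, f, k}  B3 = {b, c, f, k}  B4 = {b, c, f, i}  B5 = {b, f, g, i}  B6 = {b, g, i, l}  B7 = {g, h, i, l}  B8 = {d, g, h, l}  B9 = {d, e, h, l}
Tree: B1–B2, B2–B3, B3–B4, B4–B5, B5–B6, B6–B7, B7–B8, B8–B9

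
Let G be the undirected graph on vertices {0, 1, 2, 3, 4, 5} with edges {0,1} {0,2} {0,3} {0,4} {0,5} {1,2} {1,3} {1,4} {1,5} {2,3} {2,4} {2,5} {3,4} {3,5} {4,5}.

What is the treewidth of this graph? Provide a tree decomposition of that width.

Treewidth 5.
Bags: B1 = {0, 1, 2, 3, 4, 5}
Tree: (single bag)

A single bag containing all 6 vertices is trivially a valid decomposition of width 5. Conversely, {0, 1, 2, 3, 4, 5} is a clique of size 6, and the vertices of any clique must share a bag in every tree decomposition; so some bag has ≥ 6 vertices and tw(G) ≥ 5. Hence tw(G) = 5 exactly.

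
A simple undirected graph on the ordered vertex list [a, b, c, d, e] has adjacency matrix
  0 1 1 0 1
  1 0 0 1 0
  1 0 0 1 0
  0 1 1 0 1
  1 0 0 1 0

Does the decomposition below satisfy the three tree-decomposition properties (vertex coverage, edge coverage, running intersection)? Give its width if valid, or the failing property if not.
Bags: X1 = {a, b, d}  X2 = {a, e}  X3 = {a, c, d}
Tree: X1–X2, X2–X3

A tree decomposition must satisfy three properties: every vertex lies in some bag; for every edge, both endpoints lie together in some bag; and for every vertex, the bags containing it form a connected subtree. Here edge (d,e) lies in no bag, so the decomposition is invalid.

No — edge (d,e) lies in no bag.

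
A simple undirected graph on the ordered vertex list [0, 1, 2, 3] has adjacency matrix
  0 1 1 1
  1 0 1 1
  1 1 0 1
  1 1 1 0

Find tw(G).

3

A width-3 tree decomposition is:
Bags: B1 = {0, 1, 2, 3}
Tree: (single bag)
With just one bag of size 4, the width is 4 − 1 = 3, so tw(G) ≤ 3. For the lower bound, the 4 vertices {0, 1, 2, 3} are pairwise adjacent, and any tree decomposition puts a clique entirely inside one bag — forcing width ≥ 3. Therefore the treewidth is 3.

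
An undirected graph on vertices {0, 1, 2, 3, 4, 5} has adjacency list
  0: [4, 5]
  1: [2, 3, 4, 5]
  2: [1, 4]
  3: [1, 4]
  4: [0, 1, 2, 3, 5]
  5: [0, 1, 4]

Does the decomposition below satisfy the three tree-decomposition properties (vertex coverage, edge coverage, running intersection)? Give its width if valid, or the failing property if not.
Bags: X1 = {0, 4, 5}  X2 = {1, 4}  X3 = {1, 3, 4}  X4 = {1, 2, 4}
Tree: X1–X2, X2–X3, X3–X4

No — edge (5,1) lies in no bag.

A tree decomposition must satisfy three properties: every vertex lies in some bag; for every edge, both endpoints lie together in some bag; and for every vertex, the bags containing it form a connected subtree. Here edge (5,1) lies in no bag, so the decomposition is invalid.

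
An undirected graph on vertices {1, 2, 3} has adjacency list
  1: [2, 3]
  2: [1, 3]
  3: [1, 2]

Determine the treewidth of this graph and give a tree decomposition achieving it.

A single bag containing all 3 vertices is trivially a valid decomposition of width 2. On the other hand G contains the 3-clique {1, 2, 3}. A clique must lie in a single bag of any decomposition, so no decomposition can have width below 2. Combining the bounds, tw(G) = 2.

Treewidth 2.
One such decomposition:
Bags: B1 = {1, 2, 3}
Tree: (single bag)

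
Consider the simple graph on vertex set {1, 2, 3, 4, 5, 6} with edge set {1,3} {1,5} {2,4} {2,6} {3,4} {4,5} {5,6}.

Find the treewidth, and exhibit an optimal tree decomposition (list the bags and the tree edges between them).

The largest bag has 3 vertices, giving width 2; this decomposition certifies tw(G) ≤ 2. Since 3–1–5–4–3 is a cycle in G, G is not acyclic. Forests are exactly the graphs of treewidth ≤ 1, so tw(G) ≥ 2. Hence tw(G) = 2 exactly.

Treewidth 2.
One optimal decomposition is:
Bags: B1 = {1, 3, 4}  B2 = {1, 4, 5}  B3 = {2, 4, 5}  B4 = {2, 5, 6}
Tree: B1–B2, B2–B3, B3–B4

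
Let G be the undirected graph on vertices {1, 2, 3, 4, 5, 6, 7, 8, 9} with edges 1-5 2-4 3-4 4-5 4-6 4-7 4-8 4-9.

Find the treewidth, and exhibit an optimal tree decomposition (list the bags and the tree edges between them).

Every bag has size at most 2, so the width is 2 − 1 = 1 and tw(G) ≤ 1. G has an edge, so its treewidth is at least 1. Hence tw(G) = 1 exactly.

Treewidth 1.
One optimal decomposition is:
Bags: B1 = {4, 5}  B2 = {4, 9}  B3 = {2, 4}  B4 = {1, 5}  B5 = {4, 6}  B6 = {3, 4}  B7 = {4, 8}  B8 = {4, 7}
Tree: B1–B2, B2–B3, B1–B4, B3–B5, B1–B6, B6–B7, B5–B8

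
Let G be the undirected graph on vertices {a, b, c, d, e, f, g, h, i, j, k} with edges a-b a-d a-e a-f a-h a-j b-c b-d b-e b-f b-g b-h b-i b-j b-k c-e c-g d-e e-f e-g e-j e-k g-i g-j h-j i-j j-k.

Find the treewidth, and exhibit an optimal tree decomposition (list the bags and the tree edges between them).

Treewidth 3.
One such decomposition:
Bags: B1 = {b, e, g, j}  B2 = {b, e, j, k}  B3 = {a, b, e, j}  B4 = {a, b, h, j}  B5 = {b, c, e, g}  B6 = {a, b, e, f}  B7 = {a, b, d, e}  B8 = {b, g, i, j}
Tree: B1–B2, B2–B3, B3–B4, B1–B5, B3–B6, B3–B7, B1–B8

Every bag has size at most 4, so the width is 4 − 1 = 3 and tw(G) ≤ 3. For the lower bound, the 4 vertices {b, e, g, j} are pairwise adjacent, and any tree decomposition puts a clique entirely inside one bag — forcing width ≥ 3. The upper and lower bounds meet at 3, so that is the treewidth.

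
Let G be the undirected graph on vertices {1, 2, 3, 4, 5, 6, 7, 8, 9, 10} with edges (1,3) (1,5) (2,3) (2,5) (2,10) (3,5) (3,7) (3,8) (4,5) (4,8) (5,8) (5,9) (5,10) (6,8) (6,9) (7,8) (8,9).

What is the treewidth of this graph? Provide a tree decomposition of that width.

Treewidth 2.
One such decomposition:
Bags: B1 = {3, 5, 8}  B2 = {4, 5, 8}  B3 = {3, 7, 8}  B4 = {5, 8, 9}  B5 = {6, 8, 9}  B6 = {1, 3, 5}  B7 = {2, 3, 5}  B8 = {2, 5, 10}
Tree: B1–B2, B1–B3, B1–B4, B4–B5, B1–B6, B6–B7, B7–B8

Each bag holds 3 vertices, so the decomposition has width 2, which upper-bounds the treewidth. On the other hand G contains the 3-clique {5, 8, 9}. A clique must lie in a single bag of any decomposition, so no decomposition can have width below 2. The upper and lower bounds meet at 2, so that is the treewidth.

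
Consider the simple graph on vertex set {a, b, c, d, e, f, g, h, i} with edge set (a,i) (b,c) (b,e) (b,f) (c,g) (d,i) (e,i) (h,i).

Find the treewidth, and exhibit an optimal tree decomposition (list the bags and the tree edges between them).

Each bag holds 2 vertices, so the decomposition has width 1, which upper-bounds the treewidth. G has an edge, so its treewidth is at least 1. Hence tw(G) = 1 exactly.

Treewidth 1.
One optimal decomposition is:
Bags: B1 = {b, e}  B2 = {e, i}  B3 = {b, c}  B4 = {h, i}  B5 = {a, i}  B6 = {c, g}  B7 = {d, i}  B8 = {b, f}
Tree: B1–B2, B1–B3, B2–B4, B4–B5, B3–B6, B2–B7, B1–B8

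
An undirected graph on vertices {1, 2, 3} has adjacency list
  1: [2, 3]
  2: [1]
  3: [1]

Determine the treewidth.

A width-1 tree decomposition is:
Bags: B1 = {1, 3}  B2 = {1, 2}
Tree: B1–B2
Every bag has size at most 2, so the width is 2 − 1 = 1 and tw(G) ≤ 1. Since G has at least one edge (e.g. 1–3), it is not an edgeless graph, so tw(G) ≥ 1. Therefore the treewidth is 1.

1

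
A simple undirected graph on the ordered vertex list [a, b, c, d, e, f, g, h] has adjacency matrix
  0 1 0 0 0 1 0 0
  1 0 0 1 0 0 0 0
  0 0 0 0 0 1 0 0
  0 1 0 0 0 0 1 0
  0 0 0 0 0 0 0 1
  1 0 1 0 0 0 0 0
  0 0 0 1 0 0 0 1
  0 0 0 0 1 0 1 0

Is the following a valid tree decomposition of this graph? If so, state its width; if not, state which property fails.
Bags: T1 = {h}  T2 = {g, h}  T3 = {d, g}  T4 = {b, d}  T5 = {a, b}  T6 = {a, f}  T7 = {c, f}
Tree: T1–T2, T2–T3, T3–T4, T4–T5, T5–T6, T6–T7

No — vertex e appears in no bag.

A tree decomposition must satisfy three properties: every vertex lies in some bag; for every edge, both endpoints lie together in some bag; and for every vertex, the bags containing it form a connected subtree. Here vertex e appears in no bag, so the decomposition is invalid.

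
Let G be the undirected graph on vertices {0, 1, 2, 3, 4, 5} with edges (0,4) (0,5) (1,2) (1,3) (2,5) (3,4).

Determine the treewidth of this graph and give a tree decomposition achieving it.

Every bag has size at most 3, so the width is 3 − 1 = 2 and tw(G) ≤ 2. The edges 5–2–1–3–4–0–5 form a cycle, so G is not a tree and its treewidth is at least 2. Therefore the treewidth is 2.

Treewidth 2.
One optimal decomposition is:
Bags: B1 = {1, 2, 5}  B2 = {1, 3, 5}  B3 = {3, 4, 5}  B4 = {0, 4, 5}
Tree: B1–B2, B2–B3, B3–B4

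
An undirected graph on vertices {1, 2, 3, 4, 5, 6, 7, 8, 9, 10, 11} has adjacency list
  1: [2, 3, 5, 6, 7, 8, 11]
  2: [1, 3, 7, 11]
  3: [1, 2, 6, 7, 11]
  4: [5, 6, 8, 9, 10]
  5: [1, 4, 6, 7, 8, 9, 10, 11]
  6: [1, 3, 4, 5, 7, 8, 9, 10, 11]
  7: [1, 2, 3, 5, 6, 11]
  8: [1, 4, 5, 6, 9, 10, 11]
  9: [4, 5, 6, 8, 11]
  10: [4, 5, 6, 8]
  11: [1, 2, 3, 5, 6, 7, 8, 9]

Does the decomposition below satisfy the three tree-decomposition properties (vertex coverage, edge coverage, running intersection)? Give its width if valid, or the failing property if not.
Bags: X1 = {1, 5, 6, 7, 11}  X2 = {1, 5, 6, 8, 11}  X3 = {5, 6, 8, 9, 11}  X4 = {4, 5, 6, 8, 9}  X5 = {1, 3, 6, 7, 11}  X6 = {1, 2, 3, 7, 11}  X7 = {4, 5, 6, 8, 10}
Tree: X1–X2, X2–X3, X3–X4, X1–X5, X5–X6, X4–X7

Yes; width 4.

Every vertex of G appears in some bag (union = {1, 2, 3, 4, 5, 6, 7, 8, 9, 10, 11}); every edge is covered by a bag; and for each vertex v the set of bags containing v is connected in the bag tree. The decomposition is therefore valid. The largest bag has 5 vertices, so the width is 4.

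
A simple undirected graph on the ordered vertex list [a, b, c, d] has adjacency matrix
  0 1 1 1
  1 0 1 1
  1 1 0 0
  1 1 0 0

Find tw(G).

2

A width-2 tree decomposition is:
Bags: B1 = {a, b, d}  B2 = {a, b, c}
Tree: B1–B2
Each bag holds 3 vertices, so the decomposition has width 2, which upper-bounds the treewidth. For the lower bound, the 3 vertices {a, b, d} are pairwise adjacent, and any tree decomposition puts a clique entirely inside one bag — forcing width ≥ 2. Therefore the treewidth is 2.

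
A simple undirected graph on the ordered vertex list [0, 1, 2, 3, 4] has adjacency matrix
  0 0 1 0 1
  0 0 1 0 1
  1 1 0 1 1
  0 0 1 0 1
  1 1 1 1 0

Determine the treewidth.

A width-2 tree decomposition is:
Bags: B1 = {2, 3, 4}  B2 = {1, 2, 4}  B3 = {0, 2, 4}
Tree: B1–B2, B1–B3
Every bag has size at most 3, so the width is 3 − 1 = 2 and tw(G) ≤ 2. Conversely, {0, 2, 4} is a clique of size 3, and the vertices of any clique must share a bag in every tree decomposition; so some bag has ≥ 3 vertices and tw(G) ≥ 2. Combining the bounds, tw(G) = 2.

2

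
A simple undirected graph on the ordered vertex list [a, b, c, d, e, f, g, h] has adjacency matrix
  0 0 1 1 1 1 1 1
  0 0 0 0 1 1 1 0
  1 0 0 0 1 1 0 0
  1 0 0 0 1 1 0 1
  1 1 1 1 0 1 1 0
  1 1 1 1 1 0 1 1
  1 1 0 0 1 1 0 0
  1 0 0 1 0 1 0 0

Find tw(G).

3

A width-3 tree decomposition is:
Bags: B1 = {a, e, f, g}  B2 = {b, e, f, g}  B3 = {a, d, e, f}  B4 = {a, d, f, h}  B5 = {a, c, e, f}
Tree: B1–B2, B1–B3, B3–B4, B3–B5
The largest bag has 4 vertices, giving width 3; this decomposition certifies tw(G) ≤ 3. On the other hand G contains the 4-clique {a, d, e, f}. A clique must lie in a single bag of any decomposition, so no decomposition can have width below 3. Hence tw(G) = 3 exactly.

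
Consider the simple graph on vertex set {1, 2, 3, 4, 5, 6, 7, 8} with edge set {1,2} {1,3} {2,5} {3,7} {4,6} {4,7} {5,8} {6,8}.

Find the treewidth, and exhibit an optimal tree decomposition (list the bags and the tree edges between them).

Every bag has size at most 3, so the width is 3 − 1 = 2 and tw(G) ≤ 2. For the lower bound, G contains the cycle 6–8–5–2–1–3–7–4–6, so G is not a forest; only forests have treewidth ≤ 1, hence tw(G) ≥ 2. Hence tw(G) = 2 exactly.

Treewidth 2.
One optimal decomposition is:
Bags: B1 = {5, 6, 8}  B2 = {2, 5, 6}  B3 = {1, 2, 6}  B4 = {1, 3, 6}  B5 = {3, 6, 7}  B6 = {4, 6, 7}
Tree: B1–B2, B2–B3, B3–B4, B4–B5, B5–B6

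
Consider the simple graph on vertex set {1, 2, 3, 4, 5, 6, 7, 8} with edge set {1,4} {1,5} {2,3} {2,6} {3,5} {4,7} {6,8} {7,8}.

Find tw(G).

2

A width-2 tree decomposition is:
Bags: B1 = {2, 3, 5}  B2 = {2, 5, 6}  B3 = {5, 6, 8}  B4 = {5, 7, 8}  B5 = {4, 5, 7}  B6 = {1, 4, 5}
Tree: B1–B2, B2–B3, B3–B4, B4–B5, B5–B6
Every bag has size at most 3, so the width is 3 − 1 = 2 and tw(G) ≤ 2. For the lower bound, G contains the cycle 5–3–2–6–8–7–4–1–5, so G is not a forest; only forests have treewidth ≤ 1, hence tw(G) ≥ 2. Combining the bounds, tw(G) = 2.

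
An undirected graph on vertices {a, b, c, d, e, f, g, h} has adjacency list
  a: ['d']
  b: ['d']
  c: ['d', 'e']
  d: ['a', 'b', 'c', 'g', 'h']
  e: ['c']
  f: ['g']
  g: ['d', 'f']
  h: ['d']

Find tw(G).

1

A width-1 tree decomposition is:
Bags: B1 = {d, g}  B2 = {c, d}  B3 = {d, h}  B4 = {f, g}  B5 = {a, d}  B6 = {c, e}  B7 = {b, d}
Tree: B1–B2, B2–B3, B1–B4, B1–B5, B2–B6, B1–B7
The largest bag has 2 vertices, giving width 1; this decomposition certifies tw(G) ≤ 1. G has an edge, so its treewidth is at least 1. Therefore the treewidth is 1.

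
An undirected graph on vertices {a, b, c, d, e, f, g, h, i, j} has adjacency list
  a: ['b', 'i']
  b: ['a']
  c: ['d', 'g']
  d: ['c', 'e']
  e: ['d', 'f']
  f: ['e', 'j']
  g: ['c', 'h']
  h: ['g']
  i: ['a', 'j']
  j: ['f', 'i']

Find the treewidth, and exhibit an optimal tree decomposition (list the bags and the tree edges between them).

Each bag holds 2 vertices, so the decomposition has width 1, which upper-bounds the treewidth. Any graph with an edge has treewidth ≥ 1, and G has the edge b–a. The upper and lower bounds meet at 1, so that is the treewidth.

Treewidth 1.
Bags: B1 = {a, b}  B2 = {a, i}  B3 = {i, j}  B4 = {f, j}  B5 = {e, f}  B6 = {d, e}  B7 = {c, d}  B8 = {c, g}  B9 = {g, h}
Tree: B1–B2, B2–B3, B3–B4, B4–B5, B5–B6, B6–B7, B7–B8, B8–B9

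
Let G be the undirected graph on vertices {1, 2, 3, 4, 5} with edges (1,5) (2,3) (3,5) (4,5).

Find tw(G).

1

A width-1 tree decomposition is:
Bags: B1 = {3, 5}  B2 = {4, 5}  B3 = {1, 5}  B4 = {2, 3}
Tree: B1–B2, B2–B3, B1–B4
Each bag holds 2 vertices, so the decomposition has width 1, which upper-bounds the treewidth. Any graph with an edge has treewidth ≥ 1, and G has the edge 5–3. Hence tw(G) = 1 exactly.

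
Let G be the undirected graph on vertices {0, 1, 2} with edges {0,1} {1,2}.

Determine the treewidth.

1

A width-1 tree decomposition is:
Bags: B1 = {1, 2}  B2 = {0, 1}
Tree: B1–B2
Each bag holds 2 vertices, so the decomposition has width 1, which upper-bounds the treewidth. G has an edge, so its treewidth is at least 1. Therefore the treewidth is 1.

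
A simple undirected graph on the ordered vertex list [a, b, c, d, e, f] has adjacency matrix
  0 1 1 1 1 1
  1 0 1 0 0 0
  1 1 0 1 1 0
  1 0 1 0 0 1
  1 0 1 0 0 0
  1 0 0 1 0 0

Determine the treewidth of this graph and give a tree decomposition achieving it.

The largest bag has 3 vertices, giving width 2; this decomposition certifies tw(G) ≤ 2. Conversely, {a, c, d} is a clique of size 3, and the vertices of any clique must share a bag in every tree decomposition; so some bag has ≥ 3 vertices and tw(G) ≥ 2. The upper and lower bounds meet at 2, so that is the treewidth.

Treewidth 2.
One optimal decomposition is:
Bags: B1 = {a, c, d}  B2 = {a, c, e}  B3 = {a, b, c}  B4 = {a, d, f}
Tree: B1–B2, B1–B3, B1–B4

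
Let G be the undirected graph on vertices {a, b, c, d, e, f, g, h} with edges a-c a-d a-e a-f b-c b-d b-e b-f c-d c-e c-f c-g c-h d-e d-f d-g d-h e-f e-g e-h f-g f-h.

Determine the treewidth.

A width-4 tree decomposition is:
Bags: B1 = {c, d, e, f, g}  B2 = {a, c, d, e, f}  B3 = {b, c, d, e, f}  B4 = {c, d, e, f, h}
Tree: B1–B2, B1–B3, B1–B4
The largest bag has 5 vertices, giving width 4; this decomposition certifies tw(G) ≤ 4. Conversely, {c, d, e, f, g} is a clique of size 5, and the vertices of any clique must share a bag in every tree decomposition; so some bag has ≥ 5 vertices and tw(G) ≥ 4. Hence tw(G) = 4 exactly.

4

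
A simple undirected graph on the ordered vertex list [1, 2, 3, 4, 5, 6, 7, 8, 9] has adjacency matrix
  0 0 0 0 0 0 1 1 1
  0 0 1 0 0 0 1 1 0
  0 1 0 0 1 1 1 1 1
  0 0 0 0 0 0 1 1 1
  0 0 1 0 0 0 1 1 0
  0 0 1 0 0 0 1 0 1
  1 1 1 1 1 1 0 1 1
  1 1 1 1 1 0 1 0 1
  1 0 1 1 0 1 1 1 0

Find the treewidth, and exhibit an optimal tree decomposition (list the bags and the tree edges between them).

The largest bag has 4 vertices, giving width 3; this decomposition certifies tw(G) ≤ 3. On the other hand G contains the 4-clique {1, 7, 8, 9}. A clique must lie in a single bag of any decomposition, so no decomposition can have width below 3. The upper and lower bounds meet at 3, so that is the treewidth.

Treewidth 3.
Bags: B1 = {2, 3, 7, 8}  B2 = {3, 7, 8, 9}  B3 = {3, 6, 7, 9}  B4 = {4, 7, 8, 9}  B5 = {3, 5, 7, 8}  B6 = {1, 7, 8, 9}
Tree: B1–B2, B2–B3, B2–B4, B1–B5, B2–B6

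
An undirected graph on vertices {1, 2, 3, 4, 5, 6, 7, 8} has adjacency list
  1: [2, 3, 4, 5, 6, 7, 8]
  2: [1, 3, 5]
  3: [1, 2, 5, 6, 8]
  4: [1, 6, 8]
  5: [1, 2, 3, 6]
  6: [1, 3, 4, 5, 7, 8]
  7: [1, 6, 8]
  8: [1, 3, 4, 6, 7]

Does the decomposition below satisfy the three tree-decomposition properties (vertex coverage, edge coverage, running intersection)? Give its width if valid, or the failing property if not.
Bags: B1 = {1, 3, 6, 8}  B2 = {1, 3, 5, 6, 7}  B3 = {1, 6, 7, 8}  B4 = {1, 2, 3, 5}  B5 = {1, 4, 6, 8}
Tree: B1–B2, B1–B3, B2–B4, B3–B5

A tree decomposition must satisfy three properties: every vertex lies in some bag; for every edge, both endpoints lie together in some bag; and for every vertex, the bags containing it form a connected subtree. Here bags containing vertex 7 are not connected in the tree, so the decomposition is invalid.

No — bags containing vertex 7 are not connected in the tree.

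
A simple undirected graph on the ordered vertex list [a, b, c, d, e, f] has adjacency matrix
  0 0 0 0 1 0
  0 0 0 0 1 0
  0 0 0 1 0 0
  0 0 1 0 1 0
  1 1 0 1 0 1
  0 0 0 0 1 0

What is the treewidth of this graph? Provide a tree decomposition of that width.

Treewidth 1.
One optimal decomposition is:
Bags: B1 = {c, d}  B2 = {d, e}  B3 = {a, e}  B4 = {b, e}  B5 = {e, f}
Tree: B1–B2, B2–B3, B2–B4, B3–B5

Each bag holds 2 vertices, so the decomposition has width 1, which upper-bounds the treewidth. Any graph with an edge has treewidth ≥ 1, and G has the edge d–c. Combining the bounds, tw(G) = 1.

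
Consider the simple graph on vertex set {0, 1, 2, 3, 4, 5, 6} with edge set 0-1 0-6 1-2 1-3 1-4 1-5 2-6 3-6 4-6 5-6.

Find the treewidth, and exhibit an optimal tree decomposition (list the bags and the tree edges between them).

Treewidth 2.
Bags: B1 = {1, 4, 6}  B2 = {0, 1, 6}  B3 = {1, 2, 6}  B4 = {1, 5, 6}  B5 = {1, 3, 6}
Tree: B1–B2, B2–B3, B3–B4, B4–B5

Each bag holds 3 vertices, so the decomposition has width 2, which upper-bounds the treewidth. Since 1–4–6–0–1 is a cycle in G, G is not acyclic. Forests are exactly the graphs of treewidth ≤ 1, so tw(G) ≥ 2. Combining the bounds, tw(G) = 2.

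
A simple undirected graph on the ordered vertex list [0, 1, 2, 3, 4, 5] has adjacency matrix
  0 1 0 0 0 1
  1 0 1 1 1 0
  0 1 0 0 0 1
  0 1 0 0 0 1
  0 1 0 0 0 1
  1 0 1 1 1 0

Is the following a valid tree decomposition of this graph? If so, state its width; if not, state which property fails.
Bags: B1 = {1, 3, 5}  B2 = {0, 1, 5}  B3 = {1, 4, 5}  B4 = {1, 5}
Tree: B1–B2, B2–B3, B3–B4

No — vertex 2 appears in no bag.

A tree decomposition must satisfy three properties: every vertex lies in some bag; for every edge, both endpoints lie together in some bag; and for every vertex, the bags containing it form a connected subtree. Here vertex 2 appears in no bag, so the decomposition is invalid.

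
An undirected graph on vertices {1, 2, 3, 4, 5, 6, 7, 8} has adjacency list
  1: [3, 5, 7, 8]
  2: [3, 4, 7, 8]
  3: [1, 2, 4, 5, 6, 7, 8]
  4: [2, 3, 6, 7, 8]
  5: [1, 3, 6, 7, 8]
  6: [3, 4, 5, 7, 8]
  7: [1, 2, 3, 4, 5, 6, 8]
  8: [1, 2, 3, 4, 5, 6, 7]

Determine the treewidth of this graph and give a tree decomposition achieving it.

The largest bag has 5 vertices, giving width 4; this decomposition certifies tw(G) ≤ 4. For the lower bound, the 5 vertices {1, 3, 5, 7, 8} are pairwise adjacent, and any tree decomposition puts a clique entirely inside one bag — forcing width ≥ 4. Therefore the treewidth is 4.

Treewidth 4.
One such decomposition:
Bags: B1 = {3, 5, 6, 7, 8}  B2 = {3, 4, 6, 7, 8}  B3 = {1, 3, 5, 7, 8}  B4 = {2, 3, 4, 7, 8}
Tree: B1–B2, B1–B3, B2–B4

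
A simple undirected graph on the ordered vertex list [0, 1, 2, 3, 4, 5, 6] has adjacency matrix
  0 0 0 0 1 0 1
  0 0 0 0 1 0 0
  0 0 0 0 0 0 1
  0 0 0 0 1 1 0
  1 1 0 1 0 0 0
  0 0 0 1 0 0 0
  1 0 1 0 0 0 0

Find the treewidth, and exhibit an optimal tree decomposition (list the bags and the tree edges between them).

Every bag has size at most 2, so the width is 2 − 1 = 1 and tw(G) ≤ 1. Since G has at least one edge (e.g. 4–0), it is not an edgeless graph, so tw(G) ≥ 1. Therefore the treewidth is 1.

Treewidth 1.
One optimal decomposition is:
Bags: B1 = {0, 4}  B2 = {3, 4}  B3 = {0, 6}  B4 = {1, 4}  B5 = {3, 5}  B6 = {2, 6}
Tree: B1–B2, B1–B3, B1–B4, B2–B5, B3–B6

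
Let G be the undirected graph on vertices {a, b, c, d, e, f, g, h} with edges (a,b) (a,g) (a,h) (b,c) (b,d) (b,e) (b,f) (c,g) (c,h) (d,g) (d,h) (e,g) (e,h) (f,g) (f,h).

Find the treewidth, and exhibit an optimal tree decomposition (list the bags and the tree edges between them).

Every bag has size at most 4, so the width is 4 − 1 = 3 and tw(G) ≤ 3. For the lower bound: the 4 vertex sets {e,g}, {f,h}, {b}, {a} are disjoint, each induces a connected subgraph, and every pair is joined by at least one edge of G. Contracting each set to a single vertex therefore yields K_{4} as a minor, and since treewidth is minor-monotone, tw(G) ≥ tw(K_{4}) = 3. The upper and lower bounds meet at 3, so that is the treewidth.

Treewidth 3.
One optimal decomposition is:
Bags: B1 = {b, e, g, h}  B2 = {b, f, g, h}  B3 = {a, b, g, h}  B4 = {b, d, g, h}  B5 = {b, c, g, h}
Tree: B1–B2, B2–B3, B3–B4, B4–B5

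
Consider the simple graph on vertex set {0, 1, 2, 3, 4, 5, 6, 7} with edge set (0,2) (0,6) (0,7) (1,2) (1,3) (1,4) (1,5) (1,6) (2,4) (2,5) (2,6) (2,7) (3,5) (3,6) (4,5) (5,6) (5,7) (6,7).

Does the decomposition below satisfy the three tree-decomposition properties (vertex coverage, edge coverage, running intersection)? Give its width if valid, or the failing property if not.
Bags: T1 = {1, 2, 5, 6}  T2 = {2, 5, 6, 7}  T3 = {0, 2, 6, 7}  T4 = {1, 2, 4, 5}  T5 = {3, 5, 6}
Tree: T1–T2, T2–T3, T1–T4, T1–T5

A tree decomposition must satisfy three properties: every vertex lies in some bag; for every edge, both endpoints lie together in some bag; and for every vertex, the bags containing it form a connected subtree. Here edge (1,3) lies in no bag, so the decomposition is invalid.

No — edge (1,3) lies in no bag.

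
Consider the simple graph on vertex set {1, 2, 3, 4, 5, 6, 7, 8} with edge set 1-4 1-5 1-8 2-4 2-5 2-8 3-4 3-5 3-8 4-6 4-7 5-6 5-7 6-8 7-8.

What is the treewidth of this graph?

3

A width-3 tree decomposition is:
Bags: B1 = {1, 4, 5, 8}  B2 = {4, 5, 6, 8}  B3 = {4, 5, 7, 8}  B4 = {2, 4, 5, 8}  B5 = {3, 4, 5, 8}
Tree: B1–B2, B2–B3, B3–B4, B4–B5
The largest bag has 4 vertices, giving width 3; this decomposition certifies tw(G) ≤ 3. For the lower bound: the 4 vertex sets {1,8}, {5,6}, {4}, {7} are disjoint, each induces a connected subgraph, and every pair is joined by at least one edge of G. Contracting each set to a single vertex therefore yields K_{4} as a minor, and since treewidth is minor-monotone, tw(G) ≥ tw(K_{4}) = 3. Combining the bounds, tw(G) = 3.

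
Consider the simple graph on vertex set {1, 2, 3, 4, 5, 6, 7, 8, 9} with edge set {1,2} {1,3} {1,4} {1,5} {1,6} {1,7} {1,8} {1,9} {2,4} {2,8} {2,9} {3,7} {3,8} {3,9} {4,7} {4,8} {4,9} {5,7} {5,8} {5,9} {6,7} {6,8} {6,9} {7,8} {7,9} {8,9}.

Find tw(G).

4

A width-4 tree decomposition is:
Bags: B1 = {1, 3, 7, 8, 9}  B2 = {1, 4, 7, 8, 9}  B3 = {1, 5, 7, 8, 9}  B4 = {1, 6, 7, 8, 9}  B5 = {1, 2, 4, 8, 9}
Tree: B1–B2, B1–B3, B2–B4, B2–B5
The largest bag has 5 vertices, giving width 4; this decomposition certifies tw(G) ≤ 4. On the other hand G contains the 5-clique {1, 2, 4, 8, 9}. A clique must lie in a single bag of any decomposition, so no decomposition can have width below 4. Combining the bounds, tw(G) = 4.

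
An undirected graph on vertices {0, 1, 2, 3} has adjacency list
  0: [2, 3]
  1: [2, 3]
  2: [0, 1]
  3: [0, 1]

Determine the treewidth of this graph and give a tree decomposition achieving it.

Treewidth 2.
One optimal decomposition is:
Bags: B1 = {0, 1, 3}  B2 = {0, 1, 2}
Tree: B1–B2

The largest bag has 3 vertices, giving width 2; this decomposition certifies tw(G) ≤ 2. Since 1–3–0–2–1 is a cycle in G, G is not acyclic. Forests are exactly the graphs of treewidth ≤ 1, so tw(G) ≥ 2. Therefore the treewidth is 2.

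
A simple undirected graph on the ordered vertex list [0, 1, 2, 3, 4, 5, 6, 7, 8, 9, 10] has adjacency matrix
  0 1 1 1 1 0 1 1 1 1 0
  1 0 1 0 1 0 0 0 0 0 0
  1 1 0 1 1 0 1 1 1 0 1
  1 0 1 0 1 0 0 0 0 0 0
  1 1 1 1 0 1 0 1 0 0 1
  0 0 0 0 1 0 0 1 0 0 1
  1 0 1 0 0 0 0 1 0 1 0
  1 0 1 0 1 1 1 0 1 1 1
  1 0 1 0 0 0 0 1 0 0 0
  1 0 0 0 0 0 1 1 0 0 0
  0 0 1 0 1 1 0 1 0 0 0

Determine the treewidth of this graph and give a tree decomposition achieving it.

Every bag has size at most 4, so the width is 4 − 1 = 3 and tw(G) ≤ 3. On the other hand G contains the 4-clique {0, 6, 7, 9}. A clique must lie in a single bag of any decomposition, so no decomposition can have width below 3. Combining the bounds, tw(G) = 3.

Treewidth 3.
Bags: B1 = {0, 2, 4, 7}  B2 = {2, 4, 7, 10}  B3 = {0, 2, 7, 8}  B4 = {0, 2, 6, 7}  B5 = {0, 2, 3, 4}  B6 = {0, 6, 7, 9}  B7 = {4, 5, 7, 10}  B8 = {0, 1, 2, 4}
Tree: B1–B2, B1–B3, B3–B4, B1–B5, B4–B6, B2–B7, B5–B8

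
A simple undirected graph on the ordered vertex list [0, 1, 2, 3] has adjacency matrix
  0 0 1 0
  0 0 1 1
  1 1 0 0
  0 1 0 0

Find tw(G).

1

A width-1 tree decomposition is:
Bags: B1 = {0, 2}  B2 = {1, 2}  B3 = {1, 3}
Tree: B1–B2, B2–B3
Each bag holds 2 vertices, so the decomposition has width 1, which upper-bounds the treewidth. Any graph with an edge has treewidth ≥ 1, and G has the edge 0–2. The upper and lower bounds meet at 1, so that is the treewidth.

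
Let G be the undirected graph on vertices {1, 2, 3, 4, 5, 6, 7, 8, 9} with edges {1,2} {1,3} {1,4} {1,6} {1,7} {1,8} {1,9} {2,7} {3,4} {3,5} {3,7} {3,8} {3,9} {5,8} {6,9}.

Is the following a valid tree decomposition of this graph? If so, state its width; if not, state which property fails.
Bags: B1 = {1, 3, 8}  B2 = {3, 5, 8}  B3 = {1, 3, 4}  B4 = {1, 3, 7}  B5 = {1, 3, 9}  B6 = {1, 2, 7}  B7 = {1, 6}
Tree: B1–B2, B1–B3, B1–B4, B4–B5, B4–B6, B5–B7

A tree decomposition must satisfy three properties: every vertex lies in some bag; for every edge, both endpoints lie together in some bag; and for every vertex, the bags containing it form a connected subtree. Here edge (9,6) lies in no bag, so the decomposition is invalid.

No — edge (9,6) lies in no bag.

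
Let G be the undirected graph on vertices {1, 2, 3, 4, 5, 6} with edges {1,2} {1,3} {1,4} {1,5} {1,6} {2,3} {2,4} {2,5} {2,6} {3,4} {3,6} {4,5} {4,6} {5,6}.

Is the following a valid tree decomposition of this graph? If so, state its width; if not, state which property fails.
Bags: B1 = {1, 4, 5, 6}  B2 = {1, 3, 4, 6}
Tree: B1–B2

A tree decomposition must satisfy three properties: every vertex lies in some bag; for every edge, both endpoints lie together in some bag; and for every vertex, the bags containing it form a connected subtree. Here vertex 2 appears in no bag, so the decomposition is invalid.

No — vertex 2 appears in no bag.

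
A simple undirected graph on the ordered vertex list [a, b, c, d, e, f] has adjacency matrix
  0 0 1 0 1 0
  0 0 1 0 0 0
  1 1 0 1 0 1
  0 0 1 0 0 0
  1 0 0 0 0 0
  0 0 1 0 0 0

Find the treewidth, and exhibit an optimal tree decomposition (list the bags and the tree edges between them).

The largest bag has 2 vertices, giving width 1; this decomposition certifies tw(G) ≤ 1. Since G has at least one edge (e.g. c–b), it is not an edgeless graph, so tw(G) ≥ 1. The upper and lower bounds meet at 1, so that is the treewidth.

Treewidth 1.
One such decomposition:
Bags: B1 = {b, c}  B2 = {c, d}  B3 = {c, f}  B4 = {a, c}  B5 = {a, e}
Tree: B1–B2, B2–B3, B2–B4, B4–B5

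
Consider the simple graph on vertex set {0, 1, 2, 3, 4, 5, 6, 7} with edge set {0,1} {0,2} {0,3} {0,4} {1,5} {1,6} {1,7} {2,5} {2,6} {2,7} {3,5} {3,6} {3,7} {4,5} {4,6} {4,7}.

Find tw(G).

A width-4 tree decomposition is:
Bags: B1 = {1, 2, 3, 4, 7}  B2 = {0, 1, 2, 3, 4}  B3 = {1, 2, 3, 4, 6}  B4 = {1, 2, 3, 4, 5}
Tree: B1–B2, B2–B3, B3–B4
Each bag holds 5 vertices, so the decomposition has width 4, which upper-bounds the treewidth. For the lower bound: the 5 vertex sets {2,7}, {0,3}, {4,6}, {1}, {5} are disjoint, each induces a connected subgraph, and every pair is joined by at least one edge of G. Contracting each set to a single vertex therefore yields K_{5} as a minor, and since treewidth is minor-monotone, tw(G) ≥ tw(K_{5}) = 4. Combining the bounds, tw(G) = 4.

4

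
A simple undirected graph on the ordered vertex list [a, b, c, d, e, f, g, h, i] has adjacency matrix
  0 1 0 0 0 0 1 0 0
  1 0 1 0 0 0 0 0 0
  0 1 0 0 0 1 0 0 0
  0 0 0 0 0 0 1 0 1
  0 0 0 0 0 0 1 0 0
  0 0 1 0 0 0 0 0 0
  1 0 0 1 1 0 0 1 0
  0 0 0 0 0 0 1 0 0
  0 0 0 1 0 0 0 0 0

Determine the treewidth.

1

A width-1 tree decomposition is:
Bags: B1 = {d, g}  B2 = {a, g}  B3 = {a, b}  B4 = {b, c}  B5 = {c, f}  B6 = {d, i}  B7 = {g, h}  B8 = {e, g}
Tree: B1–B2, B2–B3, B3–B4, B4–B5, B1–B6, B2–B7, B2–B8
Each bag holds 2 vertices, so the decomposition has width 1, which upper-bounds the treewidth. Any graph with an edge has treewidth ≥ 1, and G has the edge d–g. The upper and lower bounds meet at 1, so that is the treewidth.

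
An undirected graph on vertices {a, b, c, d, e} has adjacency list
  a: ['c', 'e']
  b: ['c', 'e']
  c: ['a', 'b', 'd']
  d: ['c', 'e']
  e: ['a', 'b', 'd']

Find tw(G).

2

A width-2 tree decomposition is:
Bags: B1 = {a, c, e}  B2 = {b, c, e}  B3 = {c, d, e}
Tree: B1–B2, B2–B3
The largest bag has 3 vertices, giving width 2; this decomposition certifies tw(G) ≤ 2. For the lower bound, G contains the cycle c–a–e–b–c, so G is not a forest; only forests have treewidth ≤ 1, hence tw(G) ≥ 2. Combining the bounds, tw(G) = 2.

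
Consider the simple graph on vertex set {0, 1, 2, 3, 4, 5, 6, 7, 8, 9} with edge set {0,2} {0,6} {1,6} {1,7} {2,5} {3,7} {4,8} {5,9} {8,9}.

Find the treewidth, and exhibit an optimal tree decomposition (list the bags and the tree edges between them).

Treewidth 1.
One optimal decomposition is:
Bags: B1 = {4, 8}  B2 = {8, 9}  B3 = {5, 9}  B4 = {2, 5}  B5 = {0, 2}  B6 = {0, 6}  B7 = {1, 6}  B8 = {1, 7}  B9 = {3, 7}
Tree: B1–B2, B2–B3, B3–B4, B4–B5, B5–B6, B6–B7, B7–B8, B8–B9

Every bag has size at most 2, so the width is 2 − 1 = 1 and tw(G) ≤ 1. G has an edge, so its treewidth is at least 1. Therefore the treewidth is 1.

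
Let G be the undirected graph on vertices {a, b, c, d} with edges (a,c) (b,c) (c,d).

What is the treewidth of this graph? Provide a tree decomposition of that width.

Treewidth 1.
One optimal decomposition is:
Bags: B1 = {b, c}  B2 = {c, d}  B3 = {a, c}
Tree: B1–B2, B2–B3

Every bag has size at most 2, so the width is 2 − 1 = 1 and tw(G) ≤ 1. G has an edge, so its treewidth is at least 1. Hence tw(G) = 1 exactly.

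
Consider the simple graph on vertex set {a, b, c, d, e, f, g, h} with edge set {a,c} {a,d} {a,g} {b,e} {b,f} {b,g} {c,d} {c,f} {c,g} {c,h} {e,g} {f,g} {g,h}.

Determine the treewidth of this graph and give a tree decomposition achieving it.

Treewidth 2.
One optimal decomposition is:
Bags: B1 = {a, c, g}  B2 = {a, c, d}  B3 = {c, f, g}  B4 = {c, g, h}  B5 = {b, f, g}  B6 = {b, e, g}
Tree: B1–B2, B1–B3, B3–B4, B3–B5, B5–B6

The largest bag has 3 vertices, giving width 2; this decomposition certifies tw(G) ≤ 2. On the other hand G contains the 3-clique {a, c, d}. A clique must lie in a single bag of any decomposition, so no decomposition can have width below 2. The upper and lower bounds meet at 2, so that is the treewidth.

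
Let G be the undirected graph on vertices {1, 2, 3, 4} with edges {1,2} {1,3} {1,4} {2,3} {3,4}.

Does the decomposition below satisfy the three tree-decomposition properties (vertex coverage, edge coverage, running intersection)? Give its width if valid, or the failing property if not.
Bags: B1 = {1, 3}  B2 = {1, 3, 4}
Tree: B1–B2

A tree decomposition must satisfy three properties: every vertex lies in some bag; for every edge, both endpoints lie together in some bag; and for every vertex, the bags containing it form a connected subtree. Here vertex 2 appears in no bag, so the decomposition is invalid.

No — vertex 2 appears in no bag.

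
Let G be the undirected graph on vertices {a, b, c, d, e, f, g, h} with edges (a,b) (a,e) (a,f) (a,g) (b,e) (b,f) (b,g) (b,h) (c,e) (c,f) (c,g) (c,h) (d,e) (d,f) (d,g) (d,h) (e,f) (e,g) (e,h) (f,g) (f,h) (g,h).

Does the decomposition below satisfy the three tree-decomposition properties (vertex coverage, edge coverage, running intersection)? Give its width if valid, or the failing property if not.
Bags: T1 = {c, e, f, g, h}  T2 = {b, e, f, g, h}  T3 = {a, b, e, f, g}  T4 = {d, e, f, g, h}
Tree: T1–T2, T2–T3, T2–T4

Every vertex of G appears in some bag (union = {a, b, c, d, e, f, g, h}); every edge is covered by a bag; and for each vertex v the set of bags containing v is connected in the bag tree. The decomposition is therefore valid. The largest bag has 5 vertices, so the width is 4.

Yes; width 4.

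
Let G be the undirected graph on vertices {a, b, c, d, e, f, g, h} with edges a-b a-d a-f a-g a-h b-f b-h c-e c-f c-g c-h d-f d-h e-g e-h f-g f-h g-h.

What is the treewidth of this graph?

A width-3 tree decomposition is:
Bags: B1 = {a, b, f, h}  B2 = {a, f, g, h}  B3 = {a, d, f, h}  B4 = {c, f, g, h}  B5 = {c, e, g, h}
Tree: B1–B2, B1–B3, B2–B4, B4–B5
Every bag has size at most 4, so the width is 4 − 1 = 3 and tw(G) ≤ 3. Conversely, {c, e, g, h} is a clique of size 4, and the vertices of any clique must share a bag in every tree decomposition; so some bag has ≥ 4 vertices and tw(G) ≥ 3. Hence tw(G) = 3 exactly.

3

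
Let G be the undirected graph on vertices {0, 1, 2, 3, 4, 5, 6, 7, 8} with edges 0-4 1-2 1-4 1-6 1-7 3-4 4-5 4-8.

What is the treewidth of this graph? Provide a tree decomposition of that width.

Treewidth 1.
One optimal decomposition is:
Bags: B1 = {4, 8}  B2 = {4, 5}  B3 = {1, 4}  B4 = {0, 4}  B5 = {1, 2}  B6 = {1, 7}  B7 = {1, 6}  B8 = {3, 4}
Tree: B1–B2, B2–B3, B2–B4, B3–B5, B5–B6, B5–B7, B1–B8

The largest bag has 2 vertices, giving width 1; this decomposition certifies tw(G) ≤ 1. Any graph with an edge has treewidth ≥ 1, and G has the edge 4–8. Therefore the treewidth is 1.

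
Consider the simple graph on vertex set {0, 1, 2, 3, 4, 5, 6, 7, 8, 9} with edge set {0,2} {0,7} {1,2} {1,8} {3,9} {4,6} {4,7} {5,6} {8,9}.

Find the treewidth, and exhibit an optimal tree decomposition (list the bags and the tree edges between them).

Treewidth 1.
One such decomposition:
Bags: B1 = {5, 6}  B2 = {4, 6}  B3 = {4, 7}  B4 = {0, 7}  B5 = {0, 2}  B6 = {1, 2}  B7 = {1, 8}  B8 = {8, 9}  B9 = {3, 9}
Tree: B1–B2, B2–B3, B3–B4, B4–B5, B5–B6, B6–B7, B7–B8, B8–B9

Every bag has size at most 2, so the width is 2 − 1 = 1 and tw(G) ≤ 1. Since G has at least one edge (e.g. 5–6), it is not an edgeless graph, so tw(G) ≥ 1. Combining the bounds, tw(G) = 1.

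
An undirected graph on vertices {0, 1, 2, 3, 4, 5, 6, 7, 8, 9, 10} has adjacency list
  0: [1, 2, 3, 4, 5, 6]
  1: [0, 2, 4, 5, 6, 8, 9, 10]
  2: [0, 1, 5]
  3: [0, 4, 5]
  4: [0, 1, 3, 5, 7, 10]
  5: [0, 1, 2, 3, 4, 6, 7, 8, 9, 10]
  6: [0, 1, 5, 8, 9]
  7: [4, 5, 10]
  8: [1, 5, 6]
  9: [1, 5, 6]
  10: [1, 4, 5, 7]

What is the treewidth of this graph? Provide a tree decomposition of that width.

Treewidth 3.
One such decomposition:
Bags: B1 = {1, 5, 6, 9}  B2 = {0, 1, 5, 6}  B3 = {1, 5, 6, 8}  B4 = {0, 1, 4, 5}  B5 = {0, 3, 4, 5}  B6 = {1, 4, 5, 10}  B7 = {4, 5, 7, 10}  B8 = {0, 1, 2, 5}
Tree: B1–B2, B2–B3, B2–B4, B4–B5, B4–B6, B6–B7, B2–B8

Each bag holds 4 vertices, so the decomposition has width 3, which upper-bounds the treewidth. For the lower bound, the 4 vertices {0, 1, 2, 5} are pairwise adjacent, and any tree decomposition puts a clique entirely inside one bag — forcing width ≥ 3. Combining the bounds, tw(G) = 3.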